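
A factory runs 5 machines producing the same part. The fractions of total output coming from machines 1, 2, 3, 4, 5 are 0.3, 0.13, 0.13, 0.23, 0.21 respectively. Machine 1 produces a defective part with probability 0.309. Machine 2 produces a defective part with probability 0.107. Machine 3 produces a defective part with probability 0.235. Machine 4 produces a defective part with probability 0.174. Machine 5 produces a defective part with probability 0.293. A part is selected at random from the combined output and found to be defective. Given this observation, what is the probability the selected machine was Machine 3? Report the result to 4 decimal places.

Tabulate prior·likelihood by source: [1] prior 0.3, lik 0.309, product 0.09270; [2] prior 0.13, lik 0.107, product 0.01391; [3] prior 0.13, lik 0.235, product 0.03055; [4] prior 0.23, lik 0.174, product 0.04002; [5] prior 0.21, lik 0.293, product 0.06153.
Normalizing constant = 0.23871; the posterior for Machine 3 is its product over the sum, 0.03055/0.23871 = 0.1280.

Posterior probability ≈ 0.1280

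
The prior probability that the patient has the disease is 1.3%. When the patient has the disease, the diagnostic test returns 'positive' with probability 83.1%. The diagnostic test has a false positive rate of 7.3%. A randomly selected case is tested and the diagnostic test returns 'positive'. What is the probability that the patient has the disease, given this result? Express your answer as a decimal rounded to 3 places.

P(H | E) ≈ 0.130

Write H for 'the patient has the disease'. Prior odds H:¬H = 0.013/0.987 = 0.013171. For the 'positive' outcome, the likelihood ratio is 0.831/0.073 = 11.384.
Posterior odds = 0.013171 × 11.384 = 0.14994, so P(H|E) = 0.14994/(1+0.14994) = 0.130.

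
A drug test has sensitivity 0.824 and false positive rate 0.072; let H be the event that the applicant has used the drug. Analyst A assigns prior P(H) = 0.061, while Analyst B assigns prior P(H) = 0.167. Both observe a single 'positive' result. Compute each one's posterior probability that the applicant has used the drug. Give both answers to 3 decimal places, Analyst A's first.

The likelihood ratio for a 'positive' result is 0.824/0.072 = 11.444.
Analyst A: prior odds 0.061/0.939 = 0.064963; posterior odds 0.74346; posterior probability 0.426.
Analyst B: prior odds 0.167/0.833 = 0.20048; posterior odds 2.2944; posterior probability 0.696.

Analyst A: 0.426; Analyst B: 0.696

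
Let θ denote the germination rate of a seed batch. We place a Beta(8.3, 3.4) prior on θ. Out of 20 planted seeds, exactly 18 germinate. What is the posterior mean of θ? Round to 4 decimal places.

Posterior mean ≈ 0.8297

Observing 18 successes and 2 failures updates Beta(8.3, 3.4) by adding the success and failure counts to the two shape parameters: α = 8.3+18 = 26.3, β = 3.4+2 = 5.4.
E[θ | data] = 26.3/(26.3+5.4) = 0.8297.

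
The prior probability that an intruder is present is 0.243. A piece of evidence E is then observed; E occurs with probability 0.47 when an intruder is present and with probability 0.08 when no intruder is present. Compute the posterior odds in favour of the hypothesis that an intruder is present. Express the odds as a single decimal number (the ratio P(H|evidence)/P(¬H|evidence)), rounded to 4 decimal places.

Prior odds = 0.243/(1−0.243) = 0.32100.
Likelihood ratio for E = 0.47/0.08 = 5.8750.
Posterior odds = prior odds × LR = 1.8859.

Posterior odds ≈ 1.8859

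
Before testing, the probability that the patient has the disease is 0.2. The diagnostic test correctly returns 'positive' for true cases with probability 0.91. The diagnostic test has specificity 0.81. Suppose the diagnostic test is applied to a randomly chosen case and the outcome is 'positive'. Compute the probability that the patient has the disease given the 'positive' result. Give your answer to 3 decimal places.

P(H | E) ≈ 0.545

Write H for 'the patient has the disease'. Prior odds H:¬H = 0.2/0.8 = 0.25000. For the 'positive' outcome, the likelihood ratio is 0.91/0.19 = 4.7895.
Posterior odds = 0.25000 × 4.7895 = 1.1974, so P(H|E) = 1.1974/(1+1.1974) = 0.545.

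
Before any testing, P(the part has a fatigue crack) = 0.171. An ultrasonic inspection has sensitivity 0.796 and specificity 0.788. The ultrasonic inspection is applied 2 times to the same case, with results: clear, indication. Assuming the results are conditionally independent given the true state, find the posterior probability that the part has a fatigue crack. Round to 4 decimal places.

Posterior P(H) ≈ 0.1670

With H the event that the part has a fatigue crack, the joint likelihood of the observed sequence is P(data|H) = 0.204·0.796 = 0.16238 and P(data|¬H) = 0.788·0.212 = 0.16706.
Bayes: P(H|data) = 0.171·0.16238 / (0.171·0.16238 + 0.829·0.16706) = 0.027768/0.16626 = 0.1670.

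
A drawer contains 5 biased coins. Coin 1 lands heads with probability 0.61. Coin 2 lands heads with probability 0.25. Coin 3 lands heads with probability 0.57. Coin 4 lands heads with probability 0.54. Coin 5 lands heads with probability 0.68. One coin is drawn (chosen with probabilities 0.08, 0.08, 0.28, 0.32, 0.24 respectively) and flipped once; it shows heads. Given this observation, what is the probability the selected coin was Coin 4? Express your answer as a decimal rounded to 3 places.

Posterior probability ≈ 0.306

Tabulate prior·likelihood by source: [1] prior 0.08, lik 0.61, product 0.04880; [2] prior 0.08, lik 0.25, product 0.02000; [3] prior 0.28, lik 0.57, product 0.1596; [4] prior 0.32, lik 0.54, product 0.1728; [5] prior 0.24, lik 0.68, product 0.1632.
Normalizing constant = 0.56440; the posterior for Coin 4 is its product over the sum, 0.1728/0.56440 = 0.306.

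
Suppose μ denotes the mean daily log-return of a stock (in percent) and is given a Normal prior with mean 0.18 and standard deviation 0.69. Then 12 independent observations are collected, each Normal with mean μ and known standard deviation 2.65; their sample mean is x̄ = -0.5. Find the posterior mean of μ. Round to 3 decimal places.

Posterior mean ≈ -0.125

With known σ, the Normal prior is conjugate. Weight on the data is w = (n/σ²)/(n/σ² + 1/τ₀²) = 1.70879/(1.70879+2.10040) = 0.44860.
Posterior mean = w·x̄ + (1−w)·μ₀ = 0.44860·-0.5 + 0.55140·0.18 = -0.125.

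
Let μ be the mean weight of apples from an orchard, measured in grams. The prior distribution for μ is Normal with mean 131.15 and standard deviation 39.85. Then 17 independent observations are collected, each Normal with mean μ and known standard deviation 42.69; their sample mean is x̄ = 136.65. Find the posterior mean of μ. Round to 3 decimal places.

With known σ, the Normal prior is conjugate. Weight on the data is w = (n/σ²)/(n/σ² + 1/τ₀²) = 0.00932817/(0.00932817+0.00062971) = 0.93676.
Posterior mean = w·x̄ + (1−w)·μ₀ = 0.93676·136.65 + 0.063238·131.15 = 136.302.

Posterior mean ≈ 136.302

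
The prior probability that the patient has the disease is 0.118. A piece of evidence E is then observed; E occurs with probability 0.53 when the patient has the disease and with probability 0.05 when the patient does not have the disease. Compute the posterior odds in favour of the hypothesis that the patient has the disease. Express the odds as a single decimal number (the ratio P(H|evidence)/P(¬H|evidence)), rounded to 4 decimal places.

Posterior odds ≈ 1.4181

Prior odds = 0.118/(1−0.118) = 0.13379. In log-odds, ln(0.13379) = -2.0115.
Add log likelihood ratio: ln(10.600) = 2.3609.
Posterior log-odds = 0.34935, so posterior odds = exp(0.34935) = 1.4181.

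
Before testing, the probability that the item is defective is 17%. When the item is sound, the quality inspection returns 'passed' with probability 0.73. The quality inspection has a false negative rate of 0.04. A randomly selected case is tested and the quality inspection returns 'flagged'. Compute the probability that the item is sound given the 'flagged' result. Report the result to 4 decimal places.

P(¬H | E) ≈ 0.5786

Write H for 'the item is defective'. Prior odds H:¬H = 0.17/0.83 = 0.20482. For the 'flagged' outcome, the likelihood ratio is 0.96/0.27 = 3.5556.
Posterior odds = 0.20482 × 3.5556 = 0.72825, so P(H|E) = 0.72825/(1+0.72825) = 0.4214. Then P(¬H|E) = 1 − 0.4214 = 0.5786.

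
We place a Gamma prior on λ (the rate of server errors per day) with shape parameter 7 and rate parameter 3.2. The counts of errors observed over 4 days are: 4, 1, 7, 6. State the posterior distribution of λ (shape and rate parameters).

The Poisson likelihood adds the total count to the shape and the number of exposure periods to the rate. Here ∑xᵢ = 18 and n = 4, so shape 7→25 and rate 3.2→7.2.

Posterior: Gamma(shape=25, rate=7.2)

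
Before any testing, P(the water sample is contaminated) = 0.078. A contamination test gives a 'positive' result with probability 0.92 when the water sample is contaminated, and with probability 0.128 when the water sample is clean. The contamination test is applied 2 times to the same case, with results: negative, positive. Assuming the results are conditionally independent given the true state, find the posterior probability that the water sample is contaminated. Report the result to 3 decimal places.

Posterior P(H) ≈ 0.053

Let H be the event that the water sample is contaminated; start with P(H) = 0.078. P('positive'|H) = 0.92, P('positive'|¬H) = 0.128.
Update on result 1 ('negative'): P(H) ← 0.08·0.0780 / (0.08·0.0780 + 0.872·0.9220) = 0.0062400/0.81022 = 0.0077.
Update on result 2 ('positive'): P(H) ← 0.92·0.0077 / (0.92·0.0077 + 0.128·0.9923) = 0.0070854/0.13410 = 0.0528.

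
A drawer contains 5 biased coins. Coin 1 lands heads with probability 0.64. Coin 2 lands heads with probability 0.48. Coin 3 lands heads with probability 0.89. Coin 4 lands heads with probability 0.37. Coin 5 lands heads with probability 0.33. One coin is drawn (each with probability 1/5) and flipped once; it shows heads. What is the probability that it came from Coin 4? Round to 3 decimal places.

Posterior probability ≈ 0.137

Tabulate prior·likelihood by source: [1] prior 0.2, lik 0.64, product 0.1280; [2] prior 0.2, lik 0.48, product 0.09600; [3] prior 0.2, lik 0.89, product 0.1780; [4] prior 0.2, lik 0.37, product 0.07400; [5] prior 0.2, lik 0.33, product 0.06600.
Normalizing constant = 0.54200; the posterior for Coin 4 is its product over the sum, 0.07400/0.54200 = 0.137.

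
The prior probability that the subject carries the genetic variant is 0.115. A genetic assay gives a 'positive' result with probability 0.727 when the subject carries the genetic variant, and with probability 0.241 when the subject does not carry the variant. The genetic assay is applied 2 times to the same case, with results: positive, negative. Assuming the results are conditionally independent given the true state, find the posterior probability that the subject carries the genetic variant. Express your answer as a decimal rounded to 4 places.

With H the event that the subject carries the genetic variant, the joint likelihood of the observed sequence is P(data|H) = 0.727·0.273 = 0.19847 and P(data|¬H) = 0.241·0.759 = 0.18292.
Bayes: P(H|data) = 0.115·0.19847 / (0.115·0.19847 + 0.885·0.18292) = 0.022824/0.18471 = 0.1236.

Posterior P(H) ≈ 0.1236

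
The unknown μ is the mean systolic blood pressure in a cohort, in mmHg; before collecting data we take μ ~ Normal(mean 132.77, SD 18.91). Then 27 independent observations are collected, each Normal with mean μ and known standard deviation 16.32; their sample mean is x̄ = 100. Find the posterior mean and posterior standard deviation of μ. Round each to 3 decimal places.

Posterior mean ≈ 100.880; posterior SD ≈ 3.098

Prior precision 1/τ₀² = 1/18.91² = 0.00279651; data precision n/σ² = 27/16.32² = 0.101373.
Posterior precision = 0.00279651 + 0.101373 = 0.104170, giving posterior SD = 1/√0.104170 = 3.098.
Posterior mean = (0.00279651·132.77 + 0.101373·100) / 0.104170 = 100.880.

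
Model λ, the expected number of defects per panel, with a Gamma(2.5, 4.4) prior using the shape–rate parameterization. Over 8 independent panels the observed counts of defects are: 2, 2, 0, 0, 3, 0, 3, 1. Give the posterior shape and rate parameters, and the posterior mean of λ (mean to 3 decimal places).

Posterior: Gamma(shape=13.5, rate=12.4); mean ≈ 1.089

Total count ∑xᵢ = 11 over n = 8 panels.
Gamma is conjugate to the Poisson likelihood: posterior is Gamma(shape = 2.5+11 = 13.5, rate = 4.4+8 = 12.4).
E[λ | data] = 13.5/12.4 = 1.089.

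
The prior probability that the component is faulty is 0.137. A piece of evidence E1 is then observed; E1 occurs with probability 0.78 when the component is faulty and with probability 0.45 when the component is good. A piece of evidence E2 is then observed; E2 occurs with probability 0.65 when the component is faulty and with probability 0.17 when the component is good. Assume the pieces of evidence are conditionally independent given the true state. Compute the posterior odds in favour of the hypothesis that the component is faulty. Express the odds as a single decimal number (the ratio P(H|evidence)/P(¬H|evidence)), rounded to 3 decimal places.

Prior odds = 0.137/(1−0.137) = 0.15875. In log-odds, ln(0.15875) = -1.8404.
Add log likelihood ratios: ln(1.7333) + ln(3.8235) = 1.8912.
Posterior log-odds = 0.050786, so posterior odds = exp(0.050786) = 1.0521.

Posterior odds ≈ 1.052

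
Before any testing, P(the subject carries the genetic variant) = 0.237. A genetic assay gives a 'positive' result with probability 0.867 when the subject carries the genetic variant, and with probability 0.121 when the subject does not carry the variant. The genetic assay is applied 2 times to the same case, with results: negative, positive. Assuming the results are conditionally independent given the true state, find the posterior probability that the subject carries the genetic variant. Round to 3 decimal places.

Let H be the event that the subject carries the genetic variant; start with P(H) = 0.237. P('positive'|H) = 0.867, P('positive'|¬H) = 0.121.
Update on result 1 ('negative'): P(H) ← 0.133·0.2370 / (0.133·0.2370 + 0.879·0.7630) = 0.031521/0.70220 = 0.0449.
Update on result 2 ('positive'): P(H) ← 0.867·0.0449 / (0.867·0.0449 + 0.121·0.9551) = 0.038919/0.15449 = 0.2519.

Posterior P(H) ≈ 0.252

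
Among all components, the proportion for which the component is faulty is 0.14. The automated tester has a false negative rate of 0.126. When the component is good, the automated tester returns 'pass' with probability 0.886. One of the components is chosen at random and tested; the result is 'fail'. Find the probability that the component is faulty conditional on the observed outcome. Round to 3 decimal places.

Write H for 'the component is faulty'. Prior odds H:¬H = 0.14/0.86 = 0.16279. For the 'fail' outcome, the likelihood ratio is 0.874/0.114 = 7.6667.
Posterior odds = 0.16279 × 7.6667 = 1.2481, so P(H|E) = 1.2481/(1+1.2481) = 0.555.

P(H | E) ≈ 0.555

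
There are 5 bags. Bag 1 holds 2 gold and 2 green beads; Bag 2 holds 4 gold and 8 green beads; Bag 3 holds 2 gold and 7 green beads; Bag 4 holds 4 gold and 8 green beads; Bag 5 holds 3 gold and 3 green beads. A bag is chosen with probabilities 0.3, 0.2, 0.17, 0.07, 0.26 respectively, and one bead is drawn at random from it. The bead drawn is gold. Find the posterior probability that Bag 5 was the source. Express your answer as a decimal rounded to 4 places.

Tabulate prior·likelihood by source: [1] prior 0.3, lik 0.5, product 0.1500; [2] prior 0.2, lik 0.3333, product 0.06667; [3] prior 0.17, lik 0.2222, product 0.03778; [4] prior 0.07, lik 0.3333, product 0.02333; [5] prior 0.26, lik 0.5, product 0.1300.
Normalizing constant = 0.40778; the posterior for Bag 5 is its product over the sum, 0.1300/0.40778 = 0.3188.

Posterior probability ≈ 0.3188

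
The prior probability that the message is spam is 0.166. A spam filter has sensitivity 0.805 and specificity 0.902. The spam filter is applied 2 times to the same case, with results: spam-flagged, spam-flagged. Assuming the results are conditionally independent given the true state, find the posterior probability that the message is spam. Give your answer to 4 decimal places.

Let H be the event that the message is spam; start with P(H) = 0.166. P('spam-flagged'|H) = 0.805, P('spam-flagged'|¬H) = 0.098.
Update on result 1 ('spam-flagged'): P(H) ← 0.805·0.1660 / (0.805·0.1660 + 0.098·0.8340) = 0.13363/0.21536 = 0.6205.
Update on result 2 ('spam-flagged'): P(H) ← 0.805·0.6205 / (0.805·0.6205 + 0.098·0.3795) = 0.49949/0.53669 = 0.9307.

Posterior P(H) ≈ 0.9307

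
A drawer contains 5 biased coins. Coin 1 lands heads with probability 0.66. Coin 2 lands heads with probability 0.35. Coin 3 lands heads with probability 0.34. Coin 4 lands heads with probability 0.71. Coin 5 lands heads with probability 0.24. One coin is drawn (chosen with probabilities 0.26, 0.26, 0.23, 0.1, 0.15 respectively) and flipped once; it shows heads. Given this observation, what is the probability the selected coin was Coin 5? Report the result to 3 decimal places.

Tabulate prior·likelihood by source: [1] prior 0.26, lik 0.66, product 0.1716; [2] prior 0.26, lik 0.35, product 0.09100; [3] prior 0.23, lik 0.34, product 0.07820; [4] prior 0.1, lik 0.71, product 0.07100; [5] prior 0.15, lik 0.24, product 0.03600.
Normalizing constant = 0.44780; the posterior for Coin 5 is its product over the sum, 0.03600/0.44780 = 0.080.

Posterior probability ≈ 0.080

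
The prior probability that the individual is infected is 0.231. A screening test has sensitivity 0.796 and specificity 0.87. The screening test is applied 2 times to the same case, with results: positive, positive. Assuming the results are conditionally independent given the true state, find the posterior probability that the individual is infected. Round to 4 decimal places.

Posterior P(H) ≈ 0.9184

Let H be the event that the individual is infected; start with P(H) = 0.231. P('positive'|H) = 0.796, P('positive'|¬H) = 0.13.
Update on result 1 ('positive'): P(H) ← 0.796·0.2310 / (0.796·0.2310 + 0.13·0.7690) = 0.18388/0.28385 = 0.6478.
Update on result 2 ('positive'): P(H) ← 0.796·0.6478 / (0.796·0.6478 + 0.13·0.3522) = 0.51565/0.56144 = 0.9184.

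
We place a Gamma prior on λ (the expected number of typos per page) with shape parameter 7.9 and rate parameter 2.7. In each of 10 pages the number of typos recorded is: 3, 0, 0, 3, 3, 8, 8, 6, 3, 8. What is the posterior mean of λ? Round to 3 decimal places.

Posterior mean ≈ 3.929

The Poisson likelihood adds the total count to the shape and the number of exposure periods to the rate. Here ∑xᵢ = 42 and n = 10, so shape 7.9→49.9 and rate 2.7→12.7.
E[λ | data] = 49.9/12.7 = 3.929.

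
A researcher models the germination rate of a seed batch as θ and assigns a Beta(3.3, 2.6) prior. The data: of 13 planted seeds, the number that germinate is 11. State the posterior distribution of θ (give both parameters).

Observing 11 successes and 2 failures updates Beta(3.3, 2.6) by adding the success and failure counts to the two shape parameters: α = 3.3+11 = 14.3, β = 2.6+2 = 4.6.

Posterior: Beta(14.3, 4.6)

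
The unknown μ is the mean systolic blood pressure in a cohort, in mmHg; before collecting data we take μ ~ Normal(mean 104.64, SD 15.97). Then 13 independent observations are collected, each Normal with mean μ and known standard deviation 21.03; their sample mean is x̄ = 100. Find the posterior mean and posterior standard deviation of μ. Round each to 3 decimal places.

Posterior mean ≈ 100.546; posterior SD ≈ 5.479

Prior precision 1/τ₀² = 1/15.97² = 0.00392094; data precision n/σ² = 13/21.03² = 0.0293944.
Posterior precision = 0.00392094 + 0.0293944 = 0.0333154, giving posterior SD = 1/√0.0333154 = 5.479.
Posterior mean = (0.00392094·104.64 + 0.0293944·100) / 0.0333154 = 100.546.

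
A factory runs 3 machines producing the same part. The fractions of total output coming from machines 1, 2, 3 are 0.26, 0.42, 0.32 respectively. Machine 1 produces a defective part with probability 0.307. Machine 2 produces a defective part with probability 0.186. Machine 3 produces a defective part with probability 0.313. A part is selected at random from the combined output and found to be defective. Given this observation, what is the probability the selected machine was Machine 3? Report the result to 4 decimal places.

Tabulate prior·likelihood by source: [1] prior 0.26, lik 0.307, product 0.07982; [2] prior 0.42, lik 0.186, product 0.07812; [3] prior 0.32, lik 0.313, product 0.1002.
Normalizing constant = 0.25810; the posterior for Machine 3 is its product over the sum, 0.1002/0.25810 = 0.3881.

Posterior probability ≈ 0.3881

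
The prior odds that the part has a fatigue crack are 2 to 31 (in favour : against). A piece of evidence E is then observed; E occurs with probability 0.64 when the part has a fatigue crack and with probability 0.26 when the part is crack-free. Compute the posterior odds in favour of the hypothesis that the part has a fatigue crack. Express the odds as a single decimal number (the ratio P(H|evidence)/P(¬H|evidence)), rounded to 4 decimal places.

Posterior odds ≈ 0.1588

Prior odds = 2/31 = 0.064516. In log-odds, ln(0.064516) = -2.7408.
Add log likelihood ratio: ln(2.4615) = 0.90079.
Posterior log-odds = -1.8401, so posterior odds = exp(-1.8401) = 0.15881.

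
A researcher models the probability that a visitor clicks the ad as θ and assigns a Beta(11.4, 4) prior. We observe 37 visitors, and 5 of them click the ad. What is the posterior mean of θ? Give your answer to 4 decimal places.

The binomial likelihood is conjugate to the Beta prior: with 5 successes and 32 failures, the posterior is Beta(11.4+5, 4+32) = Beta(16.4, 36).
Posterior mean = α/(α+β) = 16.4/52.4 = 0.3130.

Posterior mean ≈ 0.3130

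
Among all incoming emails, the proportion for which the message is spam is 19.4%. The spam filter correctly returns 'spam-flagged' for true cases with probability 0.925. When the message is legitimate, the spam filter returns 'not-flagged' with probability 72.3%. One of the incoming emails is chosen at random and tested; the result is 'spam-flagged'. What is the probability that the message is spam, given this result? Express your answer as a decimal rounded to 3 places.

Write H for 'the message is spam'. Prior odds H:¬H = 0.194/0.806 = 0.24069. For the 'spam-flagged' outcome, the likelihood ratio is 0.925/0.277 = 3.3394.
Posterior odds = 0.24069 × 3.3394 = 0.80376, so P(H|E) = 0.80376/(1+0.80376) = 0.446.

P(H | E) ≈ 0.446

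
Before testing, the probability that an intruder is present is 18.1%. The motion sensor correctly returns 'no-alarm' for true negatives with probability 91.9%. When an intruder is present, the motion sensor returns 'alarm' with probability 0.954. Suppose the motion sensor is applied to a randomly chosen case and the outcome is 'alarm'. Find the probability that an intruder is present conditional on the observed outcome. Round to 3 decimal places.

Write H for 'an intruder is present'. Prior odds H:¬H = 0.181/0.819 = 0.22100. For the 'alarm' outcome, the likelihood ratio is 0.954/0.081 = 11.778.
Posterior odds = 0.22100 × 11.778 = 2.6029, so P(H|E) = 2.6029/(1+2.6029) = 0.722.

P(H | E) ≈ 0.722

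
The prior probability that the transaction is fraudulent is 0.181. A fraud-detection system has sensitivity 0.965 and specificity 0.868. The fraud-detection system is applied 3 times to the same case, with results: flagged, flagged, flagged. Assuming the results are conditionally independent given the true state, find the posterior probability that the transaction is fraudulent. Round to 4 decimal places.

With H the event that the transaction is fraudulent, the joint likelihood of the observed sequence is P(data|H) = 0.965·0.965·0.965 = 0.89863 and P(data|¬H) = 0.132·0.132·0.132 = 0.0023000.
Bayes: P(H|data) = 0.181·0.89863 / (0.181·0.89863 + 0.819·0.0023000) = 0.16265/0.16454 = 0.9886.

Posterior P(H) ≈ 0.9886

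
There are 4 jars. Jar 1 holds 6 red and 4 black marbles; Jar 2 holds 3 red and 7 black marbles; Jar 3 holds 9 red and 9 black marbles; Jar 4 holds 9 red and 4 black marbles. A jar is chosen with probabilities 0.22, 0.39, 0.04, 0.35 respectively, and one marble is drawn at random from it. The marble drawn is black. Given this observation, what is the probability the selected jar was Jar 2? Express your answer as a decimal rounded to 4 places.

P(black|Jar 1) = 0.4; P(black|Jar 2) = 0.7; P(black|Jar 3) = 0.5; P(black|Jar 4) = 0.3077.
Prior × likelihood for each source: 0.22·0.4=0.08800, 0.39·0.7=0.2730, 0.04·0.5=0.02000, 0.35·0.3077=0.1077. Summing gives P(black) = 0.48869.
P(Jar 2 | black) = 0.2730 / 0.48869 = 0.5586.

Posterior probability ≈ 0.5586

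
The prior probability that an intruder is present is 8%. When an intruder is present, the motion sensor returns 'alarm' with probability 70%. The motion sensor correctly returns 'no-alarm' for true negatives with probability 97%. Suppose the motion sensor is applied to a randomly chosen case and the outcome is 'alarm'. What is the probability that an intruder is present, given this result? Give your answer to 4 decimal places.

P(H | E) ≈ 0.6699

Let H be the event that an intruder is present. P(H) = 0.08, so P(¬H) = 0.92. With E the 'alarm' result, P(E|H) = 0.7 and P(E|¬H) = 0.03.
P(E) = 0.7·0.08 + 0.03·0.92 = 0.056000 + 0.027600 = 0.083600.
By Bayes' theorem, P(H|E) = 0.056000 / 0.083600 = 0.6699.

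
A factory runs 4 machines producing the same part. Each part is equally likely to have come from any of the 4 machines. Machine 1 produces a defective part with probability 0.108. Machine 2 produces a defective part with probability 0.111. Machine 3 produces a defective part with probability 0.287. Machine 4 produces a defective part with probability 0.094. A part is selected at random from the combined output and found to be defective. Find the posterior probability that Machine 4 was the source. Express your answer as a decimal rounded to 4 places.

Tabulate prior·likelihood by source: [1] prior 0.25, lik 0.108, product 0.02700; [2] prior 0.25, lik 0.111, product 0.02775; [3] prior 0.25, lik 0.287, product 0.07175; [4] prior 0.25, lik 0.094, product 0.02350.
Normalizing constant = 0.15000; the posterior for Machine 4 is its product over the sum, 0.02350/0.15000 = 0.1567.

Posterior probability ≈ 0.1567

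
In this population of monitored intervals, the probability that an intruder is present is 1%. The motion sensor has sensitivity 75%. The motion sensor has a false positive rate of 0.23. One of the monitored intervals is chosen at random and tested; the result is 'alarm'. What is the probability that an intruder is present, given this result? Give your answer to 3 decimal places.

P(H | E) ≈ 0.032

Write H for 'an intruder is present'. Prior odds H:¬H = 0.01/0.99 = 0.010101. For the 'alarm' outcome, the likelihood ratio is 0.75/0.23 = 3.2609.
Posterior odds = 0.010101 × 3.2609 = 0.032938, so P(H|E) = 0.032938/(1+0.032938) = 0.032.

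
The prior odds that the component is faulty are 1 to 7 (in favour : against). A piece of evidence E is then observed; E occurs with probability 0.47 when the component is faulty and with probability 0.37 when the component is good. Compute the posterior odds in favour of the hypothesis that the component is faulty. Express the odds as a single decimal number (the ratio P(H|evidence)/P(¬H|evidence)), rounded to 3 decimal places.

Posterior odds ≈ 0.181

Prior odds = 1/7 = 0.14286. In log-odds, ln(0.14286) = -1.9459.
Add log likelihood ratio: ln(1.2703) = 0.23923.
Posterior log-odds = -1.7067, so posterior odds = exp(-1.7067) = 0.18147.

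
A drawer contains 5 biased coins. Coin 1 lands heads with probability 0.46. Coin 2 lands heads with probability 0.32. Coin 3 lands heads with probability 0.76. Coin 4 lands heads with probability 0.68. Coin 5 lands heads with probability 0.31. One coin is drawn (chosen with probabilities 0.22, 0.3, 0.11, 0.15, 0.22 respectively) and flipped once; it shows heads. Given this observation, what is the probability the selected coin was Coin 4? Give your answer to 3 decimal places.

Posterior probability ≈ 0.226

P(heads|C1) = 0.46; P(heads|C2) = 0.32; P(heads|C3) = 0.76; P(heads|C4) = 0.68; P(heads|C5) = 0.31.
Prior × likelihood for each source: 0.22·0.46=0.1012, 0.3·0.32=0.09600, 0.11·0.76=0.08360, 0.15·0.68=0.1020, 0.22·0.31=0.06820. Summing gives P(heads) = 0.45100.
P(Coin 4 | heads) = 0.1020 / 0.45100 = 0.226.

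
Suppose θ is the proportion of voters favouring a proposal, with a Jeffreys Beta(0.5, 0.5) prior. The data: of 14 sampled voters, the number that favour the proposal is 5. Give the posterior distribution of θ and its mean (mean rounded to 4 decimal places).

Posterior: Beta(5.5, 9.5); mean ≈ 0.3667

The binomial likelihood is conjugate to the Beta prior: with 5 successes and 9 failures, the posterior is Beta(0.5+5, 0.5+9) = Beta(5.5, 9.5).
Posterior mean = α/(α+β) = 5.5/15 = 0.3667.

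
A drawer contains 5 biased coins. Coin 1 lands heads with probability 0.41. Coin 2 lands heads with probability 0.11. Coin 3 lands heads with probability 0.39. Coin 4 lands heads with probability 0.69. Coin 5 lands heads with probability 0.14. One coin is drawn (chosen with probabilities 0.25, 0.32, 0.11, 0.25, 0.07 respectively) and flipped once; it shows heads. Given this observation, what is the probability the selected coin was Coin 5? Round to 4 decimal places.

Posterior probability ≈ 0.0270

P(heads|C1) = 0.41; P(heads|C2) = 0.11; P(heads|C3) = 0.39; P(heads|C4) = 0.69; P(heads|C5) = 0.14.
Prior × likelihood for each source: 0.25·0.41=0.1025, 0.32·0.11=0.03520, 0.11·0.39=0.04290, 0.25·0.69=0.1725, 0.07·0.14=0.009800. Summing gives P(heads) = 0.36290.
P(Coin 5 | heads) = 0.009800 / 0.36290 = 0.0270.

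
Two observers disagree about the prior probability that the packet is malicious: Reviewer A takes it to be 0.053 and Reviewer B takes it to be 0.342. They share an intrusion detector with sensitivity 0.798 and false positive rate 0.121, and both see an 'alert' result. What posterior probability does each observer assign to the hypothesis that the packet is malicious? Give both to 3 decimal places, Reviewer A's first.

Reviewer A: 0.270; Reviewer B: 0.774

The likelihood ratio for an 'alert' result is 0.798/0.121 = 6.5950.
Reviewer A: prior odds 0.053/0.947 = 0.055966; posterior odds 0.36910; posterior probability 0.270.
Reviewer B: prior odds 0.342/0.658 = 0.51976; posterior odds 3.4278; posterior probability 0.774.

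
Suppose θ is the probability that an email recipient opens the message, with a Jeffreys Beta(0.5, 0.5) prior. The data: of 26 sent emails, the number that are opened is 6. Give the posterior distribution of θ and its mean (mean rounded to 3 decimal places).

Observing 6 successes and 20 failures updates Beta(0.5, 0.5) by adding the success and failure counts to the two shape parameters: α = 0.5+6 = 6.5, β = 0.5+20 = 20.5.
Posterior mean = α/(α+β) = 6.5/27 = 0.241.

Posterior: Beta(6.5, 20.5); mean ≈ 0.241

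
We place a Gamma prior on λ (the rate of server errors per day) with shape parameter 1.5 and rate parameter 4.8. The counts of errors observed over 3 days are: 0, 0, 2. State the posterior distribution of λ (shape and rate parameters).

The Poisson likelihood adds the total count to the shape and the number of exposure periods to the rate. Here ∑xᵢ = 2 and n = 3, so shape 1.5→3.5 and rate 4.8→7.8.

Posterior: Gamma(shape=3.5, rate=7.8)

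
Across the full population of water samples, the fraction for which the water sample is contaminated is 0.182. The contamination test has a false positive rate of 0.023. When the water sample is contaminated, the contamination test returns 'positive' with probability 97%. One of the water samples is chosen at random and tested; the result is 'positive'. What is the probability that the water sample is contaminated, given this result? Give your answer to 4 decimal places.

P(H | E) ≈ 0.9037

Let H be the event that the water sample is contaminated. P(H) = 0.182, so P(¬H) = 0.818. With E the 'positive' result, P(E|H) = 0.97 and P(E|¬H) = 0.023.
P(E) = 0.97·0.182 + 0.023·0.818 = 0.17654 + 0.018814 = 0.19535.
By Bayes' theorem, P(H|E) = 0.17654 / 0.19535 = 0.9037.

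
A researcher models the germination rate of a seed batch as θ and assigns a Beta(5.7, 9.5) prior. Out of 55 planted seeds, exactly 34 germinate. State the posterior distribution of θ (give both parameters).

Posterior: Beta(39.7, 30.5)

The binomial likelihood is conjugate to the Beta prior: with 34 successes and 21 failures, the posterior is Beta(5.7+34, 9.5+21) = Beta(39.7, 30.5).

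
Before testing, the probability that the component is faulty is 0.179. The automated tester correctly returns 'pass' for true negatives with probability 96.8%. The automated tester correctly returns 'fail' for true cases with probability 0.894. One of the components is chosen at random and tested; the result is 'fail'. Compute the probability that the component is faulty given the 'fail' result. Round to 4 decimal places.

Write H for 'the component is faulty'. Prior odds H:¬H = 0.179/0.821 = 0.21803. For the 'fail' outcome, the likelihood ratio is 0.894/0.032 = 27.938.
Posterior odds = 0.21803 × 27.938 = 6.0911, so P(H|E) = 6.0911/(1+6.0911) = 0.8590.

P(H | E) ≈ 0.8590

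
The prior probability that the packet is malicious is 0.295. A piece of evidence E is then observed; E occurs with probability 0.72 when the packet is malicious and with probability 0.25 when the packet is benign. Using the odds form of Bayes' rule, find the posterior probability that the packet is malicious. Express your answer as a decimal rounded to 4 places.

Posterior probability ≈ 0.5465

Prior odds = 0.295/(1−0.295) = 0.41844. In log-odds, ln(0.41844) = -0.87122.
Add log likelihood ratio: ln(2.8800) = 1.0578.
Posterior log-odds = 0.18657, so posterior odds = exp(0.18657) = 1.2051. Converting, P(H|E) = 1.2051/2.2051 = 0.5465.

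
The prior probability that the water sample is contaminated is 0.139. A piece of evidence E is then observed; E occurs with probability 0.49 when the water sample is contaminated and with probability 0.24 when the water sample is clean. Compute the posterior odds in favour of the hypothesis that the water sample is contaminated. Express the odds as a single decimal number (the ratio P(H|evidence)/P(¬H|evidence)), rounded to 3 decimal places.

Prior odds = 0.139/(1−0.139) = 0.16144.
Likelihood ratio for E = 0.49/0.24 = 2.0417.
Posterior odds = prior odds × LR = 0.32961.

Posterior odds ≈ 0.330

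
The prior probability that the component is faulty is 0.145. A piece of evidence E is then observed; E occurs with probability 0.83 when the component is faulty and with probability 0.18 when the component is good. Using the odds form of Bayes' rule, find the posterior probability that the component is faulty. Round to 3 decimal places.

Posterior probability ≈ 0.439

Prior odds = 0.145/(1−0.145) = 0.16959.
Likelihood ratio for E = 0.83/0.18 = 4.6111.
Posterior odds = prior odds × LR = 0.78200.
Posterior probability = odds/(1+odds) = 0.78200/1.7820 = 0.439.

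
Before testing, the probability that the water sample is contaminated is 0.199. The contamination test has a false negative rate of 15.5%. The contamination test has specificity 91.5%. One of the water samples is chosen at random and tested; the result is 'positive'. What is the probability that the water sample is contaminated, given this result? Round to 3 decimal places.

Write H for 'the water sample is contaminated'. Prior odds H:¬H = 0.199/0.801 = 0.24844. For the 'positive' outcome, the likelihood ratio is 0.845/0.085 = 9.9412.
Posterior odds = 0.24844 × 9.9412 = 2.4698, so P(H|E) = 2.4698/(1+2.4698) = 0.712.

P(H | E) ≈ 0.712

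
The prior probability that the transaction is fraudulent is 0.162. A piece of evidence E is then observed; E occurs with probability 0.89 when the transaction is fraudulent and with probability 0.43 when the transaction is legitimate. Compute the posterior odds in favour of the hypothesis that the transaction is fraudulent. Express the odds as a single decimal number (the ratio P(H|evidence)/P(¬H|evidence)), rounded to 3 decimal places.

Prior odds = 0.162/(1−0.162) = 0.19332. In log-odds, ln(0.19332) = -1.6434.
Add log likelihood ratio: ln(2.0698) = 0.72744.
Posterior log-odds = -0.91599, so posterior odds = exp(-0.91599) = 0.40012.

Posterior odds ≈ 0.400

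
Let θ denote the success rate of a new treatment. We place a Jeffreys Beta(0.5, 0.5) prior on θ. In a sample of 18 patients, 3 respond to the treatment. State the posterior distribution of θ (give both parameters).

The binomial likelihood is conjugate to the Beta prior: with 3 successes and 15 failures, the posterior is Beta(0.5+3, 0.5+15) = Beta(3.5, 15.5).

Posterior: Beta(3.5, 15.5)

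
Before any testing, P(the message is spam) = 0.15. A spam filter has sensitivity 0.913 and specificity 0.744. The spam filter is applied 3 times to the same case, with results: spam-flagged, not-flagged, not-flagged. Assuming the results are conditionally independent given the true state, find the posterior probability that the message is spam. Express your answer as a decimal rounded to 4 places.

Posterior P(H) ≈ 0.0085

With H the event that the message is spam, the joint likelihood of the observed sequence is P(data|H) = 0.913·0.087·0.087 = 0.0069105 and P(data|¬H) = 0.256·0.744·0.744 = 0.14171.
Bayes: P(H|data) = 0.15·0.0069105 / (0.15·0.0069105 + 0.85·0.14171) = 0.0010366/0.12149 = 0.0085.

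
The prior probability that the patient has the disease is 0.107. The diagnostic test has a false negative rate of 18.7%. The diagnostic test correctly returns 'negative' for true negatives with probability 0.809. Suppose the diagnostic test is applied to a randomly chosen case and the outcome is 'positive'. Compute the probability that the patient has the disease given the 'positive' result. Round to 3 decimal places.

Write H for 'the patient has the disease'. Prior odds H:¬H = 0.107/0.893 = 0.11982. For the 'positive' outcome, the likelihood ratio is 0.813/0.191 = 4.2565.
Posterior odds = 0.11982 × 4.2565 = 0.51002, so P(H|E) = 0.51002/(1+0.51002) = 0.338.

P(H | E) ≈ 0.338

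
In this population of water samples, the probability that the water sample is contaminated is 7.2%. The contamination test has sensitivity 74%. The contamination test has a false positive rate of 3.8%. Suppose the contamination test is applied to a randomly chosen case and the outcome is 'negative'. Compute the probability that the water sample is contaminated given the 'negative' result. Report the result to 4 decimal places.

Let H be the event that the water sample is contaminated. P(H) = 0.072, so P(¬H) = 0.928. With E the 'negative' result, P(E|H) = 0.26 and P(E|¬H) = 0.962.
P(E) = 0.26·0.072 + 0.962·0.928 = 0.018720 + 0.89274 = 0.91146.
By Bayes' theorem, P(H|E) = 0.018720 / 0.91146 = 0.0205.

P(H | E) ≈ 0.0205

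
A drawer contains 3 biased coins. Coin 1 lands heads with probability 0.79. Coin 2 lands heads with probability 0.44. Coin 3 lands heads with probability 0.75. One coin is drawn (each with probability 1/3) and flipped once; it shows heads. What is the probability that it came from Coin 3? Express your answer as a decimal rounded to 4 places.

P(heads|C1) = 0.79; P(heads|C2) = 0.44; P(heads|C3) = 0.75.
Prior × likelihood for each source: 0.333333·0.79=0.2633, 0.333333·0.44=0.1467, 0.333333·0.75=0.2500. Summing gives P(heads) = 0.66000.
P(Coin 3 | heads) = 0.2500 / 0.66000 = 0.3788.

Posterior probability ≈ 0.3788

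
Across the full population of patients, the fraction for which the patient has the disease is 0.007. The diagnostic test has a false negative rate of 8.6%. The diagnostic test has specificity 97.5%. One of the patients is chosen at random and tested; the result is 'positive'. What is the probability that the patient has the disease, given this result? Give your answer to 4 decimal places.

Write H for 'the patient has the disease'. Prior odds H:¬H = 0.007/0.993 = 0.0070493. For the 'positive' outcome, the likelihood ratio is 0.914/0.025 = 36.560.
Posterior odds = 0.0070493 × 36.560 = 0.25772, so P(H|E) = 0.25772/(1+0.25772) = 0.2049.

P(H | E) ≈ 0.2049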